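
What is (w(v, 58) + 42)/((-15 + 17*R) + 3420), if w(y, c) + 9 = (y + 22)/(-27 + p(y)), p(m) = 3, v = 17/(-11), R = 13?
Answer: 2829/319088 ≈ 0.0088659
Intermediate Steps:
v = -17/11 (v = 17*(-1/11) = -17/11 ≈ -1.5455)
w(y, c) = -119/12 - y/24 (w(y, c) = -9 + (y + 22)/(-27 + 3) = -9 + (22 + y)/(-24) = -9 + (22 + y)*(-1/24) = -9 + (-11/12 - y/24) = -119/12 - y/24)
(w(v, 58) + 42)/((-15 + 17*R) + 3420) = ((-119/12 - 1/24*(-17/11)) + 42)/((-15 + 17*13) + 3420) = ((-119/12 + 17/264) + 42)/((-15 + 221) + 3420) = (-867/88 + 42)/(206 + 3420) = (2829/88)/3626 = (2829/88)*(1/3626) = 2829/319088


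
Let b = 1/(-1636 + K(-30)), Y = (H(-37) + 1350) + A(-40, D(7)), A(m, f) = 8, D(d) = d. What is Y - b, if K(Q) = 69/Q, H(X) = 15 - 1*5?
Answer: 22411954/16383 ≈ 1368.0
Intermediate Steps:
H(X) = 10 (H(X) = 15 - 5 = 10)
Y = 1368 (Y = (10 + 1350) + 8 = 1360 + 8 = 1368)
b = -10/16383 (b = 1/(-1636 + 69/(-30)) = 1/(-1636 + 69*(-1/30)) = 1/(-1636 - 23/10) = 1/(-16383/10) = -10/16383 ≈ -0.00061039)
Y - b = 1368 - 1*(-10/16383) = 1368 + 10/16383 = 22411954/16383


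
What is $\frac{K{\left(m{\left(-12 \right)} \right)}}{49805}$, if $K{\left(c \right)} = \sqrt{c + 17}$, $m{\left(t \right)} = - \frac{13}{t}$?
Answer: $\frac{\sqrt{651}}{298830} \approx 8.5382 \cdot 10^{-5}$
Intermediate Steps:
$K{\left(c \right)} = \sqrt{17 + c}$
$\frac{K{\left(m{\left(-12 \right)} \right)}}{49805} = \frac{\sqrt{17 - \frac{13}{-12}}}{49805} = \sqrt{17 - - \frac{13}{12}} \cdot \frac{1}{49805} = \sqrt{17 + \frac{13}{12}} \cdot \frac{1}{49805} = \sqrt{\frac{217}{12}} \cdot \frac{1}{49805} = \frac{\sqrt{651}}{6} \cdot \frac{1}{49805} = \frac{\sqrt{651}}{298830}$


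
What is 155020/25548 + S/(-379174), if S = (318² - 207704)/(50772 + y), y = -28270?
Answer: 82666264707050/13623747793419 ≈ 6.0678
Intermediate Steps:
S = -53290/11251 (S = (318² - 207704)/(50772 - 28270) = (101124 - 207704)/22502 = -106580*1/22502 = -53290/11251 ≈ -4.7365)
155020/25548 + S/(-379174) = 155020/25548 - 53290/11251/(-379174) = 155020*(1/25548) - 53290/11251*(-1/379174) = 38755/6387 + 26645/2133043337 = 82666264707050/13623747793419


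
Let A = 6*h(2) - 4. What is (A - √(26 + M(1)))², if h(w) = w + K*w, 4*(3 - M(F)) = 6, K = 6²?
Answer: (-880 + √110)²/4 ≈ 1.8901e+5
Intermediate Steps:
K = 36
M(F) = 3/2 (M(F) = 3 - ¼*6 = 3 - 3/2 = 3/2)
h(w) = 37*w (h(w) = w + 36*w = 37*w)
A = 440 (A = 6*(37*2) - 4 = 6*74 - 4 = 444 - 4 = 440)
(A - √(26 + M(1)))² = (440 - √(26 + 3/2))² = (440 - √(55/2))² = (440 - √110/2)²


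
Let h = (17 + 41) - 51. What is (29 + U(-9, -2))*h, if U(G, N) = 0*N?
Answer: 203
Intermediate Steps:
U(G, N) = 0
h = 7 (h = 58 - 51 = 7)
(29 + U(-9, -2))*h = (29 + 0)*7 = 29*7 = 203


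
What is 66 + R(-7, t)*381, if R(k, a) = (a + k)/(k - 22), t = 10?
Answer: 771/29 ≈ 26.586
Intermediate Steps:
R(k, a) = (a + k)/(-22 + k)
66 + R(-7, t)*381 = 66 + ((10 - 7)/(-22 - 7))*381 = 66 + (3/(-29))*381 = 66 - 1/29*3*381 = 66 - 3/29*381 = 66 - 1143/29 = 771/29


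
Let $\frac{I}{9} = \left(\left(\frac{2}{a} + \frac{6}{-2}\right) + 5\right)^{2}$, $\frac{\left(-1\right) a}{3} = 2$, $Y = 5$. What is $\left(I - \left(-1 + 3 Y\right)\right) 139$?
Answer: $1529$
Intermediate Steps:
$a = -6$ ($a = \left(-3\right) 2 = -6$)
$I = 25$ ($I = 9 \left(\left(\frac{2}{-6} + \frac{6}{-2}\right) + 5\right)^{2} = 9 \left(\left(2 \left(- \frac{1}{6}\right) + 6 \left(- \frac{1}{2}\right)\right) + 5\right)^{2} = 9 \left(\left(- \frac{1}{3} - 3\right) + 5\right)^{2} = 9 \left(- \frac{10}{3} + 5\right)^{2} = 9 \left(\frac{5}{3}\right)^{2} = 9 \cdot \frac{25}{9} = 25$)
$\left(I - \left(-1 + 3 Y\right)\right) 139 = \left(25 + \left(\left(-3\right) 5 + 1\right)\right) 139 = \left(25 + \left(-15 + 1\right)\right) 139 = \left(25 - 14\right) 139 = 11 \cdot 139 = 1529$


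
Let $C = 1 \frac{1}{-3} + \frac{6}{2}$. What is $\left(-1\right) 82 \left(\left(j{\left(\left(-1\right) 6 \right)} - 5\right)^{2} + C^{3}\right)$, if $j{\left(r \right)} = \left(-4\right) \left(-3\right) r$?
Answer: $- \frac{13168790}{27} \approx -4.8773 \cdot 10^{5}$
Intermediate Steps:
$C = \frac{8}{3}$ ($C = 1 \left(- \frac{1}{3}\right) + 6 \cdot \frac{1}{2} = - \frac{1}{3} + 3 = \frac{8}{3} \approx 2.6667$)
$j{\left(r \right)} = 12 r$
$\left(-1\right) 82 \left(\left(j{\left(\left(-1\right) 6 \right)} - 5\right)^{2} + C^{3}\right) = \left(-1\right) 82 \left(\left(12 \left(\left(-1\right) 6\right) - 5\right)^{2} + \left(\frac{8}{3}\right)^{3}\right) = - 82 \left(\left(12 \left(-6\right) - 5\right)^{2} + \frac{512}{27}\right) = - 82 \left(\left(-72 - 5\right)^{2} + \frac{512}{27}\right) = - 82 \left(\left(-77\right)^{2} + \frac{512}{27}\right) = - 82 \left(5929 + \frac{512}{27}\right) = \left(-82\right) \frac{160595}{27} = - \frac{13168790}{27}$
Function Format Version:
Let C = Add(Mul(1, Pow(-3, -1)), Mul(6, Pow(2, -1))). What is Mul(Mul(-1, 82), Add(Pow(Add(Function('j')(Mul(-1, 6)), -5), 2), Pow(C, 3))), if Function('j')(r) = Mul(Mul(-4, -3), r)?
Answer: Rational(-13168790, 27) ≈ -4.8773e+5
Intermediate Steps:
C = Rational(8, 3) (C = Add(Mul(1, Rational(-1, 3)), Mul(6, Rational(1, 2))) = Add(Rational(-1, 3), 3) = Rational(8, 3) ≈ 2.6667)
Function('j')(r) = Mul(12, r)
Mul(Mul(-1, 82), Add(Pow(Add(Function('j')(Mul(-1, 6)), -5), 2), Pow(C, 3))) = Mul(Mul(-1, 82), Add(Pow(Add(Mul(12, Mul(-1, 6)), -5), 2), Pow(Rational(8, 3), 3))) = Mul(-82, Add(Pow(Add(Mul(12, -6), -5), 2), Rational(512, 27))) = Mul(-82, Add(Pow(Add(-72, -5), 2), Rational(512, 27))) = Mul(-82, Add(Pow(-77, 2), Rational(512, 27))) = Mul(-82, Add(5929, Rational(512, 27))) = Mul(-82, Rational(160595, 27)) = Rational(-13168790, 27)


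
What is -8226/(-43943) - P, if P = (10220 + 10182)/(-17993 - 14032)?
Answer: 1159962736/1407274575 ≈ 0.82426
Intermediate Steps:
P = -20402/32025 (P = 20402/(-32025) = 20402*(-1/32025) = -20402/32025 ≈ -0.63706)
-8226/(-43943) - P = -8226/(-43943) - 1*(-20402/32025) = -8226*(-1/43943) + 20402/32025 = 8226/43943 + 20402/32025 = 1159962736/1407274575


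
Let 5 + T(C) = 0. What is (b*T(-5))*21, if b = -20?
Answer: 2100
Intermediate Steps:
T(C) = -5 (T(C) = -5 + 0 = -5)
(b*T(-5))*21 = -20*(-5)*21 = 100*21 = 2100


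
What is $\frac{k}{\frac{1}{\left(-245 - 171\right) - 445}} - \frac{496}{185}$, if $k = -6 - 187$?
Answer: $\frac{30741509}{185} \approx 1.6617 \cdot 10^{5}$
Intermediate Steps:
$k = -193$ ($k = -6 - 187 = -193$)
$\frac{k}{\frac{1}{\left(-245 - 171\right) - 445}} - \frac{496}{185} = - \frac{193}{\frac{1}{\left(-245 - 171\right) - 445}} - \frac{496}{185} = - \frac{193}{\frac{1}{-416 - 445}} - \frac{496}{185} = - \frac{193}{\frac{1}{-861}} - \frac{496}{185} = - \frac{193}{- \frac{1}{861}} - \frac{496}{185} = \left(-193\right) \left(-861\right) - \frac{496}{185} = 166173 - \frac{496}{185} = \frac{30741509}{185}$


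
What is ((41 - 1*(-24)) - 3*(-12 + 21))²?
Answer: 1444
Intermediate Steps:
((41 - 1*(-24)) - 3*(-12 + 21))² = ((41 + 24) - 3*9)² = (65 - 27)² = 38² = 1444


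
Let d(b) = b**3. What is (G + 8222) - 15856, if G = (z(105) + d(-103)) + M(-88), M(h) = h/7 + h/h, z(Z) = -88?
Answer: -7703224/7 ≈ -1.1005e+6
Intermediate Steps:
M(h) = 1 + h/7 (M(h) = h*(1/7) + 1 = h/7 + 1 = 1 + h/7)
G = -7649786/7 (G = (-88 + (-103)**3) + (1 + (1/7)*(-88)) = (-88 - 1092727) + (1 - 88/7) = -1092815 - 81/7 = -7649786/7 ≈ -1.0928e+6)
(G + 8222) - 15856 = (-7649786/7 + 8222) - 15856 = -7592232/7 - 15856 = -7703224/7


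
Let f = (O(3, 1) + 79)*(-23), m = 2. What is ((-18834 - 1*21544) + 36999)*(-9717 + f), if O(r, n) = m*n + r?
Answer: 39361971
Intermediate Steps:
O(r, n) = r + 2*n (O(r, n) = 2*n + r = r + 2*n)
f = -1932 (f = ((3 + 2*1) + 79)*(-23) = ((3 + 2) + 79)*(-23) = (5 + 79)*(-23) = 84*(-23) = -1932)
((-18834 - 1*21544) + 36999)*(-9717 + f) = ((-18834 - 1*21544) + 36999)*(-9717 - 1932) = ((-18834 - 21544) + 36999)*(-11649) = (-40378 + 36999)*(-11649) = -3379*(-11649) = 39361971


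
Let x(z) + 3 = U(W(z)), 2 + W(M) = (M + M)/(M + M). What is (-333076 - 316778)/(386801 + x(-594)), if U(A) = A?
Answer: -649854/386797 ≈ -1.6801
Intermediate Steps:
W(M) = -1 (W(M) = -2 + (M + M)/(M + M) = -2 + (2*M)/((2*M)) = -2 + (2*M)*(1/(2*M)) = -2 + 1 = -1)
x(z) = -4 (x(z) = -3 - 1 = -4)
(-333076 - 316778)/(386801 + x(-594)) = (-333076 - 316778)/(386801 - 4) = -649854/386797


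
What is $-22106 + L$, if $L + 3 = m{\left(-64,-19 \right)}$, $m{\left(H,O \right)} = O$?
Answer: $-22128$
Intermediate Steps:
$L = -22$ ($L = -3 - 19 = -22$)
$-22106 + L = -22106 - 22 = -22128$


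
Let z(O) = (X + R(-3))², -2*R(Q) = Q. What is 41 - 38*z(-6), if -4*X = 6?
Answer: 41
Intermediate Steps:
X = -3/2 (X = -¼*6 = -3/2 ≈ -1.5000)
R(Q) = -Q/2
z(O) = 0 (z(O) = (-3/2 - ½*(-3))² = (-3/2 + 3/2)² = 0² = 0)
41 - 38*z(-6) = 41 - 38*0 = 41 + 0 = 41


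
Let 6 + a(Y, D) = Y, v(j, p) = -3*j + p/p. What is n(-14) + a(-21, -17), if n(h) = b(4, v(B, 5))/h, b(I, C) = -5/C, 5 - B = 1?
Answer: -4163/154 ≈ -27.032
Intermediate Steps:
B = 4 (B = 5 - 1*1 = 5 - 1 = 4)
v(j, p) = 1 - 3*j (v(j, p) = -3*j + 1 = 1 - 3*j)
a(Y, D) = -6 + Y
n(h) = 5/(11*h) (n(h) = (-5/(1 - 3*4))/h = (-5/(1 - 12))/h = (-5/(-11))/h = (-5*(-1/11))/h = 5/(11*h))
n(-14) + a(-21, -17) = (5/11)/(-14) + (-6 - 21) = (5/11)*(-1/14) - 27 = -5/154 - 27 = -4163/154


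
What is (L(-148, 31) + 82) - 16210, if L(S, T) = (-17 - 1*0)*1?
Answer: -16145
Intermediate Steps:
L(S, T) = -17 (L(S, T) = (-17 + 0)*1 = -17*1 = -17)
(L(-148, 31) + 82) - 16210 = (-17 + 82) - 16210 = 65 - 16210 = -16145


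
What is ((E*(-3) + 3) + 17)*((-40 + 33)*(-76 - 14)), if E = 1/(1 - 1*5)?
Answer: 26145/2 ≈ 13073.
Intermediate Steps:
E = -1/4 (E = 1/(1 - 5) = 1/(-4) = -1/4 ≈ -0.25000)
((E*(-3) + 3) + 17)*((-40 + 33)*(-76 - 14)) = ((-1/4*(-3) + 3) + 17)*((-40 + 33)*(-76 - 14)) = ((3/4 + 3) + 17)*(-7*(-90)) = (15/4 + 17)*630 = (83/4)*630 = 26145/2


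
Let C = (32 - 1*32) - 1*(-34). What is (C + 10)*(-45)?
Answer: -1980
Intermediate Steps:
C = 34 (C = (32 - 32) + 34 = 0 + 34 = 34)
(C + 10)*(-45) = (34 + 10)*(-45) = 44*(-45) = -1980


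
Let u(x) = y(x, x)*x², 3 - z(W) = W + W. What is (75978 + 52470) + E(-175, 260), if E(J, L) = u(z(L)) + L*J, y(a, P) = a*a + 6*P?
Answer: 70614361991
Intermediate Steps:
z(W) = 3 - 2*W (z(W) = 3 - (W + W) = 3 - 2*W)
y(a, P) = a² + 6*P
u(x) = x²*(x² + 6*x) (u(x) = (x² + 6*x)*x² = x²*(x² + 6*x))
E(J, L) = J*L + (3 - 2*L)³*(9 - 2*L) (E(J, L) = (3 - 2*L)³*(6 + (3 - 2*L)) + L*J = (3 - 2*L)³*(9 - 2*L) + J*L = J*L + (3 - 2*L)³*(9 - 2*L))
(75978 + 52470) + E(-175, 260) = (75978 + 52470) + (-175*260 + (-3 + 2*260)²*(18 + (-3 + 2*260)² - 12*260)) = 128448 + (-45500 + (-3 + 520)²*(18 + (-3 + 520)² - 3120)) = 128448 + (-45500 + 517²*(18 + 517² - 3120)) = 128448 + (-45500 + 267289*(18 + 267289 - 3120)) = 128448 + (-45500 + 267289*264187) = 128448 + (-45500 + 70614279043) = 128448 + 70614233543 = 70614361991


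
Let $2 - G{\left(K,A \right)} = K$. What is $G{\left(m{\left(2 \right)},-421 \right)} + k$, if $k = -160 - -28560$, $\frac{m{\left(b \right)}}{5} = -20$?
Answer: $28502$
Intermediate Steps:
$m{\left(b \right)} = -100$ ($m{\left(b \right)} = 5 \left(-20\right) = -100$)
$G{\left(K,A \right)} = 2 - K$
$k = 28400$ ($k = -160 + 28560 = 28400$)
$G{\left(m{\left(2 \right)},-421 \right)} + k = \left(2 - -100\right) + 28400 = \left(2 + 100\right) + 28400 = 102 + 28400 = 28502$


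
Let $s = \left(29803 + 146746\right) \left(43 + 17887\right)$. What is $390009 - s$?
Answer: $-3165133561$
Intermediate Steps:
$s = 3165523570$ ($s = 176549 \cdot 17930 = 3165523570$)
$390009 - s = 390009 - 3165523570 = -3165133561$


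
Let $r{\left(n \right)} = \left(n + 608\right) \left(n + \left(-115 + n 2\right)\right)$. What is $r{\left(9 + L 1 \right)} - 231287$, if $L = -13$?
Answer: $-307995$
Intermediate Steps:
$r{\left(n \right)} = \left(-115 + 3 n\right) \left(608 + n\right)$ ($r{\left(n \right)} = \left(608 + n\right) \left(n + \left(-115 + 2 n\right)\right) = \left(608 + n\right) \left(-115 + 3 n\right) = \left(-115 + 3 n\right) \left(608 + n\right)$)
$r{\left(9 + L 1 \right)} - 231287 = \left(-69920 + 3 \left(9 - 13\right)^{2} + 1709 \left(9 - 13\right)\right) - 231287 = \left(-69920 + 3 \left(-4\right)^{2} + 1709 \left(-4\right)\right) - 231287 = \left(-69920 + 3 \cdot 16 - 6836\right) - 231287 = \left(-69920 + 48 - 6836\right) - 231287 = -76708 - 231287 = -307995$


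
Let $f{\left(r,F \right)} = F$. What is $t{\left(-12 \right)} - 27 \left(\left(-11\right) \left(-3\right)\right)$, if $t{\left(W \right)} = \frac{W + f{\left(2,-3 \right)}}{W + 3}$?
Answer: $- \frac{2668}{3} \approx -889.33$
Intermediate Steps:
$t{\left(W \right)} = \frac{-3 + W}{3 + W}$ ($t{\left(W \right)} = \frac{W - 3}{W + 3} = \frac{-3 + W}{3 + W}$)
$t{\left(-12 \right)} - 27 \left(\left(-11\right) \left(-3\right)\right) = \frac{-3 - 12}{3 - 12} - 27 \left(\left(-11\right) \left(-3\right)\right) = \frac{1}{-9} \left(-15\right) - 891 = \left(- \frac{1}{9}\right) \left(-15\right) - 891 = \frac{5}{3} - 891 = - \frac{2668}{3}$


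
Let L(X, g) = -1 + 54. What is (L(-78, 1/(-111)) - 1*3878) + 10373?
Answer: 6548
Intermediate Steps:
L(X, g) = 53
(L(-78, 1/(-111)) - 1*3878) + 10373 = (53 - 1*3878) + 10373 = (53 - 3878) + 10373 = -3825 + 10373 = 6548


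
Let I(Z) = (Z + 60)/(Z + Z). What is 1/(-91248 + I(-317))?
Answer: -634/57850975 ≈ -1.0959e-5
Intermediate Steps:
I(Z) = (60 + Z)/(2*Z) (I(Z) = (60 + Z)/((2*Z)) = (60 + Z)*(1/(2*Z)) = (60 + Z)/(2*Z))
1/(-91248 + I(-317)) = 1/(-91248 + (½)*(60 - 317)/(-317)) = 1/(-91248 + (½)*(-1/317)*(-257)) = 1/(-91248 + 257/634) = 1/(-57850975/634) = -634/57850975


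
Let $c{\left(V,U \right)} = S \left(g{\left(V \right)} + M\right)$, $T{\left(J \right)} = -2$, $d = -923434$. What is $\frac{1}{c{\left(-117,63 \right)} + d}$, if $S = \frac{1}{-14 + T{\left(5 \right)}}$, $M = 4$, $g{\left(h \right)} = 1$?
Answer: $- \frac{16}{14774949} \approx -1.0829 \cdot 10^{-6}$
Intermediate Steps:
$S = - \frac{1}{16}$ ($S = \frac{1}{-14 - 2} = \frac{1}{-16} = - \frac{1}{16} \approx -0.0625$)
$c{\left(V,U \right)} = - \frac{5}{16}$ ($c{\left(V,U \right)} = - \frac{1 + 4}{16} = \left(- \frac{1}{16}\right) 5 = - \frac{5}{16}$)
$\frac{1}{c{\left(-117,63 \right)} + d} = \frac{1}{- \frac{5}{16} - 923434} = \frac{1}{- \frac{14774949}{16}} = - \frac{16}{14774949}$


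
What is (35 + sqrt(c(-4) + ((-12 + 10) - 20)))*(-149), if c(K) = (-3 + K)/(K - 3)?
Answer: -5215 - 149*I*sqrt(21) ≈ -5215.0 - 682.8*I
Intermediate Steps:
c(K) = 1 (c(K) = (-3 + K)/(-3 + K) = 1)
(35 + sqrt(c(-4) + ((-12 + 10) - 20)))*(-149) = (35 + sqrt(1 + ((-12 + 10) - 20)))*(-149) = (35 + sqrt(1 + (-2 - 20)))*(-149) = (35 + sqrt(1 - 22))*(-149) = (35 + sqrt(-21))*(-149) = (35 + I*sqrt(21))*(-149) = -5215 - 149*I*sqrt(21)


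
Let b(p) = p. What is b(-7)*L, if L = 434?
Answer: -3038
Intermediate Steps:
b(-7)*L = -7*434 = -3038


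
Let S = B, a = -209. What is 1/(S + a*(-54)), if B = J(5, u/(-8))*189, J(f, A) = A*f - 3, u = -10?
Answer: 4/47601 ≈ 8.4032e-5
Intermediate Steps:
J(f, A) = -3 + A*f
B = 2457/4 (B = (-3 - 10/(-8)*5)*189 = (-3 - 10*(-1/8)*5)*189 = (-3 + (5/4)*5)*189 = (-3 + 25/4)*189 = (13/4)*189 = 2457/4 ≈ 614.25)
S = 2457/4 ≈ 614.25
1/(S + a*(-54)) = 1/(2457/4 - 209*(-54)) = 1/(2457/4 + 11286) = 1/(47601/4) = 4/47601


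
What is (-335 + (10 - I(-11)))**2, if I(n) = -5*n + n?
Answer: 136161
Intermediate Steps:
I(n) = -4*n
(-335 + (10 - I(-11)))**2 = (-335 + (10 - (-4)*(-11)))**2 = (-335 + (10 - 1*44))**2 = (-335 + (10 - 44))**2 = (-335 - 34)**2 = (-369)**2 = 136161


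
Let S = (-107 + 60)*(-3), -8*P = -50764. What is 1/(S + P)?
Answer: 2/12973 ≈ 0.00015417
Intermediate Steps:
P = 12691/2 (P = -⅛*(-50764) = 12691/2 ≈ 6345.5)
S = 141 (S = -47*(-3) = 141)
1/(S + P) = 1/(141 + 12691/2) = 1/(12973/2) = 2/12973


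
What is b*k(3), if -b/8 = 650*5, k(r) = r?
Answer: -78000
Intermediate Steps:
b = -26000 (b = -5200*5 = -8*3250 = -26000)
b*k(3) = -26000*3 = -78000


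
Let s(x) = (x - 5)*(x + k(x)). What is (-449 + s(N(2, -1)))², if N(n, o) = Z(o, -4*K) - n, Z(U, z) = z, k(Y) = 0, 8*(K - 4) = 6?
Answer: 9409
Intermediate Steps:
K = 19/4 (K = 4 + (⅛)*6 = 4 + ¾ = 19/4 ≈ 4.7500)
N(n, o) = -19 - n (N(n, o) = -4*19/4 - n = -19 - n)
s(x) = x*(-5 + x) (s(x) = (x - 5)*(x + 0) = (-5 + x)*x = x*(-5 + x))
(-449 + s(N(2, -1)))² = (-449 + (-19 - 1*2)*(-5 + (-19 - 1*2)))² = (-449 + (-19 - 2)*(-5 + (-19 - 2)))² = (-449 - 21*(-5 - 21))² = (-449 - 21*(-26))² = (-449 + 546)² = 97² = 9409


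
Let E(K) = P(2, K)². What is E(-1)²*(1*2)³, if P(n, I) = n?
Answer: 128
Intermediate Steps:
E(K) = 4 (E(K) = 2² = 4)
E(-1)²*(1*2)³ = 4²*(1*2)³ = 16*2³ = 16*8 = 128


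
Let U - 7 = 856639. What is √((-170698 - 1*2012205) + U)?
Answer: 29*I*√1577 ≈ 1151.6*I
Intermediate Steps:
U = 856646 (U = 7 + 856639 = 856646)
√((-170698 - 1*2012205) + U) = √((-170698 - 1*2012205) + 856646) = √((-170698 - 2012205) + 856646) = √(-2182903 + 856646) = √(-1326257) = 29*I*√1577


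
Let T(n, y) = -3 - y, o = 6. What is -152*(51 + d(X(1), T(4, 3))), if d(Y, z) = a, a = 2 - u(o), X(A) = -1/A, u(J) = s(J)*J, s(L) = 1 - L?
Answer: -12616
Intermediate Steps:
u(J) = J*(1 - J) (u(J) = (1 - J)*J = J*(1 - J))
a = 32 (a = 2 - 6*(1 - 1*6) = 2 - 6*(1 - 6) = 2 - 6*(-5) = 2 - 1*(-30) = 2 + 30 = 32)
d(Y, z) = 32
-152*(51 + d(X(1), T(4, 3))) = -152*(51 + 32) = -152*83 = -12616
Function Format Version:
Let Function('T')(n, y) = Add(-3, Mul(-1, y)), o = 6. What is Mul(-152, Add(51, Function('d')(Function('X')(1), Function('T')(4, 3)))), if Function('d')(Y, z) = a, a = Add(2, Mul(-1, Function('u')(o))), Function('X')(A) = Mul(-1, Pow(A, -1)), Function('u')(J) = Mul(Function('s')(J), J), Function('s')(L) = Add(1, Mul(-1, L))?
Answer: -12616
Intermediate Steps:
Function('u')(J) = Mul(J, Add(1, Mul(-1, J))) (Function('u')(J) = Mul(Add(1, Mul(-1, J)), J) = Mul(J, Add(1, Mul(-1, J))))
a = 32 (a = Add(2, Mul(-1, Mul(6, Add(1, Mul(-1, 6))))) = Add(2, Mul(-1, Mul(6, Add(1, -6)))) = Add(2, Mul(-1, Mul(6, -5))) = Add(2, Mul(-1, -30)) = Add(2, 30) = 32)
Function('d')(Y, z) = 32
Mul(-152, Add(51, Function('d')(Function('X')(1), Function('T')(4, 3)))) = Mul(-152, Add(51, 32)) = Mul(-152, 83) = -12616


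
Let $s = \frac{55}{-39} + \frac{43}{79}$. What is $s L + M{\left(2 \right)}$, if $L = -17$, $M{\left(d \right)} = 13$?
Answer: $\frac{85409}{3081} \approx 27.721$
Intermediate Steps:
$s = - \frac{2668}{3081}$ ($s = 55 \left(- \frac{1}{39}\right) + 43 \cdot \frac{1}{79} = - \frac{55}{39} + \frac{43}{79} = - \frac{2668}{3081} \approx -0.86595$)
$s L + M{\left(2 \right)} = \left(- \frac{2668}{3081}\right) \left(-17\right) + 13 = \frac{45356}{3081} + 13 = \frac{85409}{3081}$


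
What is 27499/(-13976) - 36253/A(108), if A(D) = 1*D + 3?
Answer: -509724317/1551336 ≈ -328.57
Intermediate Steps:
A(D) = 3 + D (A(D) = D + 3 = 3 + D)
27499/(-13976) - 36253/A(108) = 27499/(-13976) - 36253/(3 + 108) = 27499*(-1/13976) - 36253/111 = -27499/13976 - 36253*1/111 = -27499/13976 - 36253/111 = -509724317/1551336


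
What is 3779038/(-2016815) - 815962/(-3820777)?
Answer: -12793217071496/7705800365255 ≈ -1.6602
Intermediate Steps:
3779038/(-2016815) - 815962/(-3820777) = 3779038*(-1/2016815) - 815962*(-1/3820777) = -3779038/2016815 + 815962/3820777 = -12793217071496/7705800365255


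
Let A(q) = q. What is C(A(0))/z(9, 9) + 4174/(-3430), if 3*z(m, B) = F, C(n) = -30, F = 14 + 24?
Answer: -116828/32585 ≈ -3.5853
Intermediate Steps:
F = 38
z(m, B) = 38/3 (z(m, B) = (1/3)*38 = 38/3)
C(A(0))/z(9, 9) + 4174/(-3430) = -30/38/3 + 4174/(-3430) = -30*3/38 + 4174*(-1/3430) = -45/19 - 2087/1715 = -116828/32585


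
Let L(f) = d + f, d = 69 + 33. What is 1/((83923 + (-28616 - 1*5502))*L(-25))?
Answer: 1/3834985 ≈ 2.6076e-7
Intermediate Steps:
d = 102
L(f) = 102 + f
1/((83923 + (-28616 - 1*5502))*L(-25)) = 1/((83923 + (-28616 - 1*5502))*(102 - 25)) = 1/((83923 + (-28616 - 5502))*77) = (1/77)/(83923 - 34118) = (1/77)/49805 = (1/49805)*(1/77) = 1/3834985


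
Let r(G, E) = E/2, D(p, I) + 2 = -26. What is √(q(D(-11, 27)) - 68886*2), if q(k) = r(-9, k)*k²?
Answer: 2*I*√37187 ≈ 385.68*I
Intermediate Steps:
D(p, I) = -28 (D(p, I) = -2 - 26 = -28)
r(G, E) = E/2 (r(G, E) = E*(½) = E/2)
q(k) = k³/2 (q(k) = (k/2)*k² = k³/2)
√(q(D(-11, 27)) - 68886*2) = √((½)*(-28)³ - 68886*2) = √((½)*(-21952) - 137772) = √(-10976 - 137772) = √(-148748) = 2*I*√37187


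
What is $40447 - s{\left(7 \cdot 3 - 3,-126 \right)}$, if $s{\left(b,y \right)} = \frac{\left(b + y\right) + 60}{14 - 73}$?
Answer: $\frac{2386325}{59} \approx 40446.0$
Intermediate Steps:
$s{\left(b,y \right)} = - \frac{60}{59} - \frac{b}{59} - \frac{y}{59}$ ($s{\left(b,y \right)} = \frac{60 + b + y}{-59} = \left(60 + b + y\right) \left(- \frac{1}{59}\right) = - \frac{60}{59} - \frac{b}{59} - \frac{y}{59}$)
$40447 - s{\left(7 \cdot 3 - 3,-126 \right)} = 40447 - \left(- \frac{60}{59} - \frac{7 \cdot 3 - 3}{59} - - \frac{126}{59}\right) = 40447 - \left(- \frac{60}{59} - \frac{21 - 3}{59} + \frac{126}{59}\right) = 40447 - \left(- \frac{60}{59} - \frac{18}{59} + \frac{126}{59}\right) = 40447 - \frac{48}{59} = \frac{2386325}{59}$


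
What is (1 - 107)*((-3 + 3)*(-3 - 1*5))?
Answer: 0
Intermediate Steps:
(1 - 107)*((-3 + 3)*(-3 - 1*5)) = -0*(-3 - 5) = -0*(-8) = -106*0 = 0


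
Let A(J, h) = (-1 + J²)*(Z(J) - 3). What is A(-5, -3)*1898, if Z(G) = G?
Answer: -364416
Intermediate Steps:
A(J, h) = (-1 + J²)*(-3 + J) (A(J, h) = (-1 + J²)*(J - 3) = (-1 + J²)*(-3 + J))
A(-5, -3)*1898 = (3 + (-5)³ - 1*(-5) - 3*(-5)²)*1898 = (3 - 125 + 5 - 3*25)*1898 = (3 - 125 + 5 - 75)*1898 = -192*1898 = -364416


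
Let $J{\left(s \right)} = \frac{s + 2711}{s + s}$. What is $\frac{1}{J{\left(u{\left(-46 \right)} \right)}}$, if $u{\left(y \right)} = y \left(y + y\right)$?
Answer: $\frac{8464}{6943} \approx 1.2191$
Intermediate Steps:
$u{\left(y \right)} = 2 y^{2}$ ($u{\left(y \right)} = y 2 y = 2 y^{2}$)
$J{\left(s \right)} = \frac{2711 + s}{2 s}$
$\frac{1}{J{\left(u{\left(-46 \right)} \right)}} = \frac{1}{\frac{1}{2} \frac{1}{2 \left(-46\right)^{2}} \left(2711 + 2 \left(-46\right)^{2}\right)} = \frac{1}{\frac{1}{2} \frac{1}{2 \cdot 2116} \left(2711 + 2 \cdot 2116\right)} = \frac{1}{\frac{1}{2} \cdot \frac{1}{4232} \left(2711 + 4232\right)} = \frac{1}{\frac{1}{2} \cdot \frac{1}{4232} \cdot 6943} = \frac{1}{\frac{6943}{8464}} = \frac{8464}{6943}$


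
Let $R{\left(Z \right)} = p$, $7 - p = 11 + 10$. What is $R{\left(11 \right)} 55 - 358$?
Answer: $-1128$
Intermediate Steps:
$p = -14$ ($p = 7 - \left(11 + 10\right) = 7 - 21 = -14$)
$R{\left(Z \right)} = -14$
$R{\left(11 \right)} 55 - 358 = \left(-14\right) 55 - 358 = -770 - 358 = -1128$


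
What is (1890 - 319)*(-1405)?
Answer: -2207255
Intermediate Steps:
(1890 - 319)*(-1405) = 1571*(-1405) = -2207255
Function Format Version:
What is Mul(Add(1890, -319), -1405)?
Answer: -2207255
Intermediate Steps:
Mul(Add(1890, -319), -1405) = Mul(1571, -1405) = -2207255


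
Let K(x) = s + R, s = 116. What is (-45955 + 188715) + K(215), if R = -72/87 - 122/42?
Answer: 87009211/609 ≈ 1.4287e+5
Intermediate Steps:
R = -2273/609 (R = -72*1/87 - 122*1/42 = -24/29 - 61/21 = -2273/609 ≈ -3.7323)
K(x) = 68371/609 (K(x) = 116 - 2273/609 = 68371/609)
(-45955 + 188715) + K(215) = (-45955 + 188715) + 68371/609 = 142760 + 68371/609 = 87009211/609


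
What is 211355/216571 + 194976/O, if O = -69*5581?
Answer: 13054779433/27799703273 ≈ 0.46960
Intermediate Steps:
O = -385089
211355/216571 + 194976/O = 211355/216571 + 194976/(-385089) = 211355*(1/216571) + 194976*(-1/385089) = 211355/216571 - 64992/128363 = 13054779433/27799703273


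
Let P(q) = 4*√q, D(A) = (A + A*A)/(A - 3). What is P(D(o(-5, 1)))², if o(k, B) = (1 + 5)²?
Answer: 7104/11 ≈ 645.82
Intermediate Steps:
o(k, B) = 36 (o(k, B) = 6² = 36)
D(A) = (A + A²)/(-3 + A)
P(D(o(-5, 1)))² = (4*√(36*(1 + 36)/(-3 + 36)))² = (4*√(36*37/33))² = (4*√(36*(1/33)*37))² = (4*√(444/11))² = (4*(2*√1221/11))² = (8*√1221/11)² = 7104/11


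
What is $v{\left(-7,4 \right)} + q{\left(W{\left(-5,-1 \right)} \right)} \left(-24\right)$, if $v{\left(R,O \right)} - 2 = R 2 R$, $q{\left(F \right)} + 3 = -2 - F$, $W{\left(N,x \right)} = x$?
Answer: $196$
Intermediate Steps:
$q{\left(F \right)} = -5 - F$ ($q{\left(F \right)} = -3 - \left(2 + F\right) = -5 - F$)
$v{\left(R,O \right)} = 2 + 2 R^{2}$ ($v{\left(R,O \right)} = 2 + R 2 R = 2 + 2 R R = 2 + 2 R^{2}$)
$v{\left(-7,4 \right)} + q{\left(W{\left(-5,-1 \right)} \right)} \left(-24\right) = \left(2 + 2 \left(-7\right)^{2}\right) + \left(-5 - -1\right) \left(-24\right) = \left(2 + 2 \cdot 49\right) + \left(-5 + 1\right) \left(-24\right) = \left(2 + 98\right) - -96 = 100 + 96 = 196$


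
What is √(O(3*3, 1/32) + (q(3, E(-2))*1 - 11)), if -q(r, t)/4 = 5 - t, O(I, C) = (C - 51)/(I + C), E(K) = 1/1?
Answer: I*√9434/17 ≈ 5.7135*I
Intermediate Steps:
E(K) = 1
O(I, C) = (-51 + C)/(C + I)
q(r, t) = -20 + 4*t (q(r, t) = -4*(5 - t) = -20 + 4*t)
√(O(3*3, 1/32) + (q(3, E(-2))*1 - 11)) = √((-51 + 1/32)/(1/32 + 3*3) + ((-20 + 4*1)*1 - 11)) = √((-51 + 1/32)/(1/32 + 9) + ((-20 + 4)*1 - 11)) = √(-1631/32/(289/32) + (-16*1 - 11)) = √((32/289)*(-1631/32) + (-16 - 11)) = √(-1631/289 - 27) = √(-9434/289) = I*√9434/17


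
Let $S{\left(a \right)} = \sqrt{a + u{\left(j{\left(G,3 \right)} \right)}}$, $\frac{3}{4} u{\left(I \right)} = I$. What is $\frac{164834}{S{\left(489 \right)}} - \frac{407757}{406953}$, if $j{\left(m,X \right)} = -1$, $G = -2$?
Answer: $- \frac{135919}{135651} + \frac{164834 \sqrt{4389}}{1463} \approx 7463.2$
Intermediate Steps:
$u{\left(I \right)} = \frac{4 I}{3}$
$S{\left(a \right)} = \sqrt{- \frac{4}{3} + a}$ ($S{\left(a \right)} = \sqrt{a + \frac{4}{3} \left(-1\right)} = \sqrt{a - \frac{4}{3}} = \sqrt{- \frac{4}{3} + a}$)
$\frac{164834}{S{\left(489 \right)}} - \frac{407757}{406953} = \frac{164834}{\frac{1}{3} \sqrt{-12 + 9 \cdot 489}} - \frac{407757}{406953} = \frac{164834}{\frac{1}{3} \sqrt{-12 + 4401}} - \frac{135919}{135651} = \frac{164834}{\frac{1}{3} \sqrt{4389}} - \frac{135919}{135651} = 164834 \frac{\sqrt{4389}}{1463} - \frac{135919}{135651} = \frac{164834 \sqrt{4389}}{1463} - \frac{135919}{135651} = - \frac{135919}{135651} + \frac{164834 \sqrt{4389}}{1463}$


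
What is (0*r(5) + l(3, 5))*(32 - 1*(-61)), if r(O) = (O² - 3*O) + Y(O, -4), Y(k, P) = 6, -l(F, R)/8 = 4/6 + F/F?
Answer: -1240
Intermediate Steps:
l(F, R) = -40/3 (l(F, R) = -8*(4/6 + F/F) = -8*(4*(⅙) + 1) = -8*(⅔ + 1) = -8*5/3 = -40/3)
r(O) = 6 + O² - 3*O (r(O) = (O² - 3*O) + 6 = 6 + O² - 3*O)
(0*r(5) + l(3, 5))*(32 - 1*(-61)) = (0*(6 + 5² - 3*5) - 40/3)*(32 - 1*(-61)) = (0*(6 + 25 - 15) - 40/3)*(32 + 61) = (0*16 - 40/3)*93 = (0 - 40/3)*93 = -40/3*93 = -1240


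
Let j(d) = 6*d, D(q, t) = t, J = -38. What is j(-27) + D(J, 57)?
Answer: -105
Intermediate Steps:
j(-27) + D(J, 57) = 6*(-27) + 57 = -162 + 57 = -105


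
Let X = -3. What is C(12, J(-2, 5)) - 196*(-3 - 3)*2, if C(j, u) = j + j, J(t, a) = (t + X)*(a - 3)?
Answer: 2376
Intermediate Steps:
J(t, a) = (-3 + a)*(-3 + t) (J(t, a) = (t - 3)*(a - 3) = (-3 + t)*(-3 + a) = (-3 + a)*(-3 + t))
C(j, u) = 2*j
C(12, J(-2, 5)) - 196*(-3 - 3)*2 = 2*12 - 196*(-3 - 3)*2 = 24 - (-1176)*2 = 24 - 196*(-12) = 24 + 2352 = 2376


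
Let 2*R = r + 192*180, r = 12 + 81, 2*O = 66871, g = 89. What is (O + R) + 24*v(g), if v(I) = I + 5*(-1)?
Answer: 52778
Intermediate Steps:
O = 66871/2 (O = (½)*66871 = 66871/2 ≈ 33436.)
r = 93
v(I) = -5 + I (v(I) = I - 5 = -5 + I)
R = 34653/2 (R = (93 + 192*180)/2 = (93 + 34560)/2 = (½)*34653 = 34653/2 ≈ 17327.)
(O + R) + 24*v(g) = (66871/2 + 34653/2) + 24*(-5 + 89) = 50762 + 24*84 = 50762 + 2016 = 52778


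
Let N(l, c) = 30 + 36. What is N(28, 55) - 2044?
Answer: -1978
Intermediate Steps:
N(l, c) = 66
N(28, 55) - 2044 = 66 - 2044 = -1978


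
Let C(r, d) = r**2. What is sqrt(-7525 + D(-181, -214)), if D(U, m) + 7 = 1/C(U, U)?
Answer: I*sqrt(246755851)/181 ≈ 86.787*I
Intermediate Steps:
D(U, m) = -7 + U**(-2) (D(U, m) = -7 + 1/(U**2) = -7 + U**(-2))
sqrt(-7525 + D(-181, -214)) = sqrt(-7525 + (-7 + (-181)**(-2))) = sqrt(-7525 + (-7 + 1/32761)) = sqrt(-7525 - 229326/32761) = sqrt(-246755851/32761) = I*sqrt(246755851)/181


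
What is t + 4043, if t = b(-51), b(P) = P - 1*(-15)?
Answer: 4007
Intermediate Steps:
b(P) = 15 + P (b(P) = P + 15 = 15 + P)
t = -36 (t = 15 - 51 = -36)
t + 4043 = -36 + 4043 = 4007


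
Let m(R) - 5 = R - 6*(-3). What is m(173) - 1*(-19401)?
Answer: 19597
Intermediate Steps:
m(R) = 23 + R (m(R) = 5 + (R - 6*(-3)) = 5 + (R + 18) = 5 + (18 + R) = 23 + R)
m(173) - 1*(-19401) = (23 + 173) - 1*(-19401) = 196 + 19401 = 19597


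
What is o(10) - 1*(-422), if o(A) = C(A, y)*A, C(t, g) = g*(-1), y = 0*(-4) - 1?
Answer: 432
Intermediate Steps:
y = -1 (y = 0 - 1 = -1)
C(t, g) = -g
o(A) = A (o(A) = (-1*(-1))*A = 1*A = A)
o(10) - 1*(-422) = 10 - 1*(-422) = 10 + 422 = 432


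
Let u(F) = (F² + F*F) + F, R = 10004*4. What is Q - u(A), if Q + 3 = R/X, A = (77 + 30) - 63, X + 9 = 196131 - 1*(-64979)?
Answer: -1023214803/261101 ≈ -3918.8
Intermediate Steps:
R = 40016
X = 261101 (X = -9 + (196131 - 1*(-64979)) = -9 + (196131 + 64979) = -9 + 261110 = 261101)
A = 44 (A = 107 - 63 = 44)
Q = -743287/261101 (Q = -3 + 40016/261101 = -743287/261101 ≈ -2.8467)
u(F) = F + 2*F² (u(F) = (F² + F²) + F = 2*F² + F = F + 2*F²)
Q - u(A) = -743287/261101 - 44*(1 + 2*44) = -743287/261101 - 44*(1 + 88) = -743287/261101 - 44*89 = -743287/261101 - 1*3916 = -743287/261101 - 3916 = -1023214803/261101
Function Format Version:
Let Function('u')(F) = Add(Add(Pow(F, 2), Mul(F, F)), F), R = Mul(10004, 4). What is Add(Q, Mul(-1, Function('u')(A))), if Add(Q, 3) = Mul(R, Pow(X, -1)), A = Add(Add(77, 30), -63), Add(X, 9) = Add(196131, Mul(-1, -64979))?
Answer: Rational(-1023214803, 261101) ≈ -3918.8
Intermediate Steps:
R = 40016
X = 261101 (X = Add(-9, Add(196131, Mul(-1, -64979))) = Add(-9, Add(196131, 64979)) = Add(-9, 261110) = 261101)
A = 44 (A = Add(107, -63) = 44)
Q = Rational(-743287, 261101) (Q = Add(-3, Mul(40016, Pow(261101, -1))) = Add(-3, Mul(40016, Rational(1, 261101))) = Add(-3, Rational(40016, 261101)) = Rational(-743287, 261101) ≈ -2.8467)
Function('u')(F) = Add(F, Mul(2, Pow(F, 2))) (Function('u')(F) = Add(Add(Pow(F, 2), Pow(F, 2)), F) = Add(Mul(2, Pow(F, 2)), F) = Add(F, Mul(2, Pow(F, 2))))
Add(Q, Mul(-1, Function('u')(A))) = Add(Rational(-743287, 261101), Mul(-1, Mul(44, Add(1, Mul(2, 44))))) = Add(Rational(-743287, 261101), Mul(-1, Mul(44, Add(1, 88)))) = Add(Rational(-743287, 261101), Mul(-1, Mul(44, 89))) = Add(Rational(-743287, 261101), Mul(-1, 3916)) = Add(Rational(-743287, 261101), -3916) = Rational(-1023214803, 261101)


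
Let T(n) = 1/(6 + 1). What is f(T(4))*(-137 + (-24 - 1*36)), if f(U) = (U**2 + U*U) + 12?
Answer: -116230/49 ≈ -2372.0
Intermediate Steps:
T(n) = 1/7
f(U) = 12 + 2*U**2 (f(U) = (U**2 + U**2) + 12 = 2*U**2 + 12 = 12 + 2*U**2)
f(T(4))*(-137 + (-24 - 1*36)) = (12 + 2*(1/7)**2)*(-137 + (-24 - 1*36)) = (12 + 2*(1/49))*(-137 + (-24 - 36)) = (12 + 2/49)*(-137 - 60) = (590/49)*(-197) = -116230/49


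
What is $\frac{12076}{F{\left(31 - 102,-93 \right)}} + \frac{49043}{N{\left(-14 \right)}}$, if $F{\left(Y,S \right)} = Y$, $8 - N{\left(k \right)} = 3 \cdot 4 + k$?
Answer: $\frac{3361293}{710} \approx 4734.2$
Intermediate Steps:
$N{\left(k \right)} = -4 - k$ ($N{\left(k \right)} = 8 - \left(3 \cdot 4 + k\right) = 8 - \left(12 + k\right) = -4 - k$)
$\frac{12076}{F{\left(31 - 102,-93 \right)}} + \frac{49043}{N{\left(-14 \right)}} = \frac{12076}{31 - 102} + \frac{49043}{-4 - -14} = \frac{12076}{31 - 102} + \frac{49043}{-4 + 14} = \frac{12076}{-71} + \frac{49043}{10} = 12076 \left(- \frac{1}{71}\right) + 49043 \cdot \frac{1}{10} = - \frac{12076}{71} + \frac{49043}{10} = \frac{3361293}{710}$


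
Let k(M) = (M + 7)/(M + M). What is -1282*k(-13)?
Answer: -3846/13 ≈ -295.85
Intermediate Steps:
k(M) = (7 + M)/(2*M) (k(M) = (7 + M)/((2*M)) = (7 + M)*(1/(2*M)) = (7 + M)/(2*M))
-1282*k(-13) = -641*(7 - 13)/(-13) = -641*(-1)*(-6)/13 = -1282*3/13 = -3846/13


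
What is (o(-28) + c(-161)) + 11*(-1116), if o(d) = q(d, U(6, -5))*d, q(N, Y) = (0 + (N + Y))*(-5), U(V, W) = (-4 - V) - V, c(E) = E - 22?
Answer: -18619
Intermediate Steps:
c(E) = -22 + E
U(V, W) = -4 - 2*V
q(N, Y) = -5*N - 5*Y (q(N, Y) = (N + Y)*(-5) = -5*N - 5*Y)
o(d) = d*(80 - 5*d) (o(d) = (-5*d - 5*(-4 - 2*6))*d = (-5*d - 5*(-4 - 12))*d = (-5*d - 5*(-16))*d = (-5*d + 80)*d = (80 - 5*d)*d = d*(80 - 5*d))
(o(-28) + c(-161)) + 11*(-1116) = (5*(-28)*(16 - 1*(-28)) + (-22 - 161)) + 11*(-1116) = (5*(-28)*(16 + 28) - 183) - 12276 = (5*(-28)*44 - 183) - 12276 = (-6160 - 183) - 12276 = -6343 - 12276 = -18619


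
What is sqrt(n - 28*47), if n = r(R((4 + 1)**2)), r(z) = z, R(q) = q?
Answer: I*sqrt(1291) ≈ 35.93*I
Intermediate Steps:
n = 25 (n = (4 + 1)**2 = 5**2 = 25)
sqrt(n - 28*47) = sqrt(25 - 28*47) = sqrt(25 - 1316) = sqrt(-1291) = I*sqrt(1291)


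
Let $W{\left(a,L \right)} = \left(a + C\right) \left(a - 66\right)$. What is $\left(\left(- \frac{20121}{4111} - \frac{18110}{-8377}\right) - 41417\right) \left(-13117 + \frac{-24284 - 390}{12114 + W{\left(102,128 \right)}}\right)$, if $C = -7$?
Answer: $\frac{48446503533379303352}{89159585883} \approx 5.4337 \cdot 10^{8}$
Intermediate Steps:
$W{\left(a,L \right)} = \left(-66 + a\right) \left(-7 + a\right)$ ($W{\left(a,L \right)} = \left(a - 7\right) \left(a - 66\right) = \left(-7 + a\right) \left(-66 + a\right) = \left(-66 + a\right) \left(-7 + a\right)$)
$\left(\left(- \frac{20121}{4111} - \frac{18110}{-8377}\right) - 41417\right) \left(-13117 + \frac{-24284 - 390}{12114 + W{\left(102,128 \right)}}\right) = \left(\left(- \frac{20121}{4111} - \frac{18110}{-8377}\right) - 41417\right) \left(-13117 + \frac{-24284 - 390}{12114 + \left(462 + 102^{2} - 7446\right)}\right) = \left(\left(\left(-20121\right) \frac{1}{4111} - - \frac{18110}{8377}\right) - 41417\right) \left(-13117 - \frac{24674}{12114 + \left(462 + 10404 - 7446\right)}\right) = \left(\left(- \frac{20121}{4111} + \frac{18110}{8377}\right) - 41417\right) \left(-13117 - \frac{24674}{12114 + 3420}\right) = \left(- \frac{94103407}{34437847} - 41417\right) \left(-13117 - \frac{24674}{15534}\right) = - \frac{1426406412606 \left(-13117 - \frac{12337}{7767}\right)}{34437847} = \left(- \frac{1426406412606}{34437847}\right) \left(- \frac{101892076}{7767}\right) = \frac{48446503533379303352}{89159585883}$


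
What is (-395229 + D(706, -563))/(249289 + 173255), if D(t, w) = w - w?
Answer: -131743/140848 ≈ -0.93536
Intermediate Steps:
D(t, w) = 0
(-395229 + D(706, -563))/(249289 + 173255) = (-395229 + 0)/(249289 + 173255) = -395229/422544 = -395229*1/422544 = -131743/140848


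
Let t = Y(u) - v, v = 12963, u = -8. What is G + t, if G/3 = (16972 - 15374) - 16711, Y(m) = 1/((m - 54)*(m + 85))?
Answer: -278333749/4774 ≈ -58302.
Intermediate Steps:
Y(m) = 1/((-54 + m)*(85 + m))
G = -45339 (G = 3*((16972 - 15374) - 16711) = 3*(1598 - 16711) = 3*(-15113) = -45339)
t = -61885363/4774 (t = 1/(-4590 + (-8)**2 + 31*(-8)) - 1*12963 = 1/(-4590 + 64 - 248) - 12963 = 1/(-4774) - 12963 = -1/4774 - 12963 = -61885363/4774 ≈ -12963.)
G + t = -45339 - 61885363/4774 = -278333749/4774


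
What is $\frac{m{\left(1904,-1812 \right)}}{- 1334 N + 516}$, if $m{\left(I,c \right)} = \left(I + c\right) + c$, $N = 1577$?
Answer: $\frac{860}{1051601} \approx 0.0008178$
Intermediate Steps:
$m{\left(I,c \right)} = I + 2 c$
$\frac{m{\left(1904,-1812 \right)}}{- 1334 N + 516} = \frac{1904 + 2 \left(-1812\right)}{\left(-1334\right) 1577 + 516} = \frac{1904 - 3624}{-2103718 + 516} = - \frac{1720}{-2103202} = \left(-1720\right) \left(- \frac{1}{2103202}\right) = \frac{860}{1051601}$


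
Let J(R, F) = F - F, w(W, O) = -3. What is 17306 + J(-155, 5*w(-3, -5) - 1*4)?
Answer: 17306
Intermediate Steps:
J(R, F) = 0
17306 + J(-155, 5*w(-3, -5) - 1*4) = 17306 + 0 = 17306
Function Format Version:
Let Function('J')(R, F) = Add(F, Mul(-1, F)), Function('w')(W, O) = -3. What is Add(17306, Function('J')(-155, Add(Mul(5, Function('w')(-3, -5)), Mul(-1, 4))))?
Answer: 17306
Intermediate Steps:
Function('J')(R, F) = 0
Add(17306, Function('J')(-155, Add(Mul(5, Function('w')(-3, -5)), Mul(-1, 4)))) = Add(17306, 0) = 17306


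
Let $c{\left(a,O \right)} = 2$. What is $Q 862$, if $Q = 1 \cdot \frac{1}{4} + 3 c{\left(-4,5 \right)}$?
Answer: $\frac{10775}{2} \approx 5387.5$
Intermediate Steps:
$Q = \frac{25}{4}$ ($Q = 1 \cdot \frac{1}{4} + 3 \cdot 2 = 1 \cdot \frac{1}{4} + 6 = \frac{1}{4} + 6 = \frac{25}{4} \approx 6.25$)
$Q 862 = \frac{25}{4} \cdot 862 = \frac{10775}{2}$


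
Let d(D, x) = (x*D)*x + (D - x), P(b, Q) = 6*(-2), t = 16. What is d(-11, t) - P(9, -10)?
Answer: -2831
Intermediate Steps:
P(b, Q) = -12
d(D, x) = D - x + D*x² (d(D, x) = (D*x)*x + (D - x) = D*x² + (D - x) = D - x + D*x²)
d(-11, t) - P(9, -10) = (-11 - 1*16 - 11*16²) - 1*(-12) = (-11 - 16 - 11*256) + 12 = (-11 - 16 - 2816) + 12 = -2843 + 12 = -2831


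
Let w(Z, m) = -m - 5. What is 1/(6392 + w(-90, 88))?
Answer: 1/6299 ≈ 0.00015876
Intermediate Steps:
w(Z, m) = -5 - m
1/(6392 + w(-90, 88)) = 1/(6392 + (-5 - 1*88)) = 1/(6392 + (-5 - 88)) = 1/(6392 - 93) = 1/6299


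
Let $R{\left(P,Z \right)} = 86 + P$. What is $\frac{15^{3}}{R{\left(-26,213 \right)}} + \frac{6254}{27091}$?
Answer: $\frac{6120491}{108364} \approx 56.481$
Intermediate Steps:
$\frac{15^{3}}{R{\left(-26,213 \right)}} + \frac{6254}{27091} = \frac{15^{3}}{86 - 26} + \frac{6254}{27091} = \frac{3375}{60} + 6254 \cdot \frac{1}{27091} = 3375 \cdot \frac{1}{60} + \frac{6254}{27091} = \frac{225}{4} + \frac{6254}{27091} = \frac{6120491}{108364}$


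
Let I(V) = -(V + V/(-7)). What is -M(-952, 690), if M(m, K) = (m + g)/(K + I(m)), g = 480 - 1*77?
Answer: 183/502 ≈ 0.36454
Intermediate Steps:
I(V) = -6*V/7 (I(V) = -(V + V*(-⅐)) = -(V - V/7) = -6*V/7)
g = 403 (g = 480 - 77 = 403)
M(m, K) = (403 + m)/(K - 6*m/7) (M(m, K) = (m + 403)/(K - 6*m/7) = (403 + m)/(K - 6*m/7))
-M(-952, 690) = -7*(403 - 952)/(-6*(-952) + 7*690) = -7*(-549)/(5712 + 4830) = -7*(-549)/10542 = -1*(-183/502) = 183/502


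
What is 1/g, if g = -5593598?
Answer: -1/5593598 ≈ -1.7878e-7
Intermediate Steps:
1/g = 1/(-5593598) = -1/5593598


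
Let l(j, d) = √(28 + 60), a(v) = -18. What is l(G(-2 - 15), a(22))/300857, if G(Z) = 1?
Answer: 2*√22/300857 ≈ 3.1180e-5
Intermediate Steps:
l(j, d) = 2*√22 (l(j, d) = √88 = 2*√22)
l(G(-2 - 15), a(22))/300857 = (2*√22)/300857 = (2*√22)*(1/300857) = 2*√22/300857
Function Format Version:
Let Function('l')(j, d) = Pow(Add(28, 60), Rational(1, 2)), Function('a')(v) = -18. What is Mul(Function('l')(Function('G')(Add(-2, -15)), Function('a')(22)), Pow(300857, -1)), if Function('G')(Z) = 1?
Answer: Mul(Rational(2, 300857), Pow(22, Rational(1, 2))) ≈ 3.1180e-5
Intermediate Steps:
Function('l')(j, d) = Mul(2, Pow(22, Rational(1, 2))) (Function('l')(j, d) = Pow(88, Rational(1, 2)) = Mul(2, Pow(22, Rational(1, 2))))
Mul(Function('l')(Function('G')(Add(-2, -15)), Function('a')(22)), Pow(300857, -1)) = Mul(Mul(2, Pow(22, Rational(1, 2))), Pow(300857, -1)) = Mul(Mul(2, Pow(22, Rational(1, 2))), Rational(1, 300857)) = Mul(Rational(2, 300857), Pow(22, Rational(1, 2)))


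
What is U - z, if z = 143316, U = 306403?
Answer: 163087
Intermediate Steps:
U - z = 306403 - 1*143316 = 306403 - 143316 = 163087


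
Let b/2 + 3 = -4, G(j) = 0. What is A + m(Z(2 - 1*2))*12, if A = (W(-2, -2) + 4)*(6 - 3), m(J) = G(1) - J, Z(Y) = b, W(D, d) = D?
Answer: 174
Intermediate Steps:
b = -14 (b = -6 + 2*(-4) = -6 - 8 = -14)
Z(Y) = -14
m(J) = -J (m(J) = 0 - J = -J)
A = 6 (A = (-2 + 4)*(6 - 3) = 2*3 = 6)
A + m(Z(2 - 1*2))*12 = 6 - 1*(-14)*12 = 6 + 14*12 = 6 + 168 = 174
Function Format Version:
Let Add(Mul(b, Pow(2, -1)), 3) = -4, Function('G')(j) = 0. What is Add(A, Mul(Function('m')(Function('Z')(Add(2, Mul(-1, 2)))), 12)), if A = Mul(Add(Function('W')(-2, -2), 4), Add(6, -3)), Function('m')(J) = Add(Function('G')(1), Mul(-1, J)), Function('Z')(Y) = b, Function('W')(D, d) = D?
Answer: 174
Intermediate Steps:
b = -14 (b = Add(-6, Mul(2, -4)) = Add(-6, -8) = -14)
Function('Z')(Y) = -14
Function('m')(J) = Mul(-1, J) (Function('m')(J) = Add(0, Mul(-1, J)) = Mul(-1, J))
A = 6 (A = Mul(Add(-2, 4), Add(6, -3)) = Mul(2, 3) = 6)
Add(A, Mul(Function('m')(Function('Z')(Add(2, Mul(-1, 2)))), 12)) = Add(6, Mul(Mul(-1, -14), 12)) = Add(6, Mul(14, 12)) = Add(6, 168) = 174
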